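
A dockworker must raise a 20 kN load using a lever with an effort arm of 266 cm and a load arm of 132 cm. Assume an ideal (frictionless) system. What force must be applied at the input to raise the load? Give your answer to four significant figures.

Lever MA = effort arm / load arm = 266/132 = 2.0152.
Effort = load / MA = 20 / 2.0152 = 9.9248 kN.

9.925 kN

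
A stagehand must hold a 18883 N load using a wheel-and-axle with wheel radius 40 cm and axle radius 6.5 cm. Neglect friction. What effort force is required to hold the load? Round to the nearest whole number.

3068 N

Wheel-and-axle MA = R/r = 40/6.5 = 6.1538.
Effort = load / MA = 18883 / 6.1538 = 3068.5 N.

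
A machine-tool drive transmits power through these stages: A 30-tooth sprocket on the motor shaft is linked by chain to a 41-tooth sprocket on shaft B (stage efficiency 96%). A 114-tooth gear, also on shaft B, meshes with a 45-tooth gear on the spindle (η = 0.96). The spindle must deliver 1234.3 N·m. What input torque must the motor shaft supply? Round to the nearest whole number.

Overall ratio R = 1.3667 × 0.39474 = 0.53947; overall efficiency η = 0.96 × 0.96 = 0.9216.
Input torque = output torque / (R × η) = 1234.3 / (0.53947 × 0.9216) = 2482.6 N·m.

2483 N·m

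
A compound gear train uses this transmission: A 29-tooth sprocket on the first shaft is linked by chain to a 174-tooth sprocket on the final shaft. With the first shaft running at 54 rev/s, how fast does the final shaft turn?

chain 174/29 = 6 → 54/6 = 9 rev/s

9 rev/s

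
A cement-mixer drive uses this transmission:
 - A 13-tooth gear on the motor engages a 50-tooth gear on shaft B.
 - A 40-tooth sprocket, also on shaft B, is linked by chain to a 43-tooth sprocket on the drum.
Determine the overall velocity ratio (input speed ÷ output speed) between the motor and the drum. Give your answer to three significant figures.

Each stage contributes driven/driver: gear mesh 50/13 = 3.8462, chain 43/40 = 1.075.
Overall: 3.8462 × 1.075 = 4.1346.

4.13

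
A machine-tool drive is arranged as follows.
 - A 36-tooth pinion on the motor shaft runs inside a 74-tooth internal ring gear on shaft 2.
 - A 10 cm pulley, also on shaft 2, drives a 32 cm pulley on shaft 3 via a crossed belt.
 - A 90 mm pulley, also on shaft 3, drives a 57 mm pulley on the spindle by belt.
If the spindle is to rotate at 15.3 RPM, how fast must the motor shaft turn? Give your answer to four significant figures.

63.74 RPM

Overall ratio R = 2.0556 × 3.2 × 0.63333 = 4.1659.
Required input speed = output speed × R = 15.3 × 4.1659 = 63.739 RPM.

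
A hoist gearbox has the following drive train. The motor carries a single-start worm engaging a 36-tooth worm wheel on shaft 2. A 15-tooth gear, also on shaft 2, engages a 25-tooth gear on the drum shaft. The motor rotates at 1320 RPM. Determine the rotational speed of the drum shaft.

worm 36/1 = 36 → 1320/36 = 36.667 RPM
gear mesh 25/15 = 1.6667 → 36.667/1.6667 = 22 RPM

22 RPM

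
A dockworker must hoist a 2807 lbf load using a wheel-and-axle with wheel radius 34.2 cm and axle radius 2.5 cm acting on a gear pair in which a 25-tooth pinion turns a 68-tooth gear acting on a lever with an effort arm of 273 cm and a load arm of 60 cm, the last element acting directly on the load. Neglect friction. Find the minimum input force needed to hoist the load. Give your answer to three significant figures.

Wheel-and-axle MA = R/r = 34.2/2.5 = 13.68.
Gear pair MA = 68/25 = 2.72.
Lever MA = effort arm / load arm = 273/60 = 4.55.
Combined ideal MA = 13.68 × 2.72 × 4.55 = 169.3.
Effort = load / MA = 2807 / 169.3 = 16.58 lbf.

16.6 lbf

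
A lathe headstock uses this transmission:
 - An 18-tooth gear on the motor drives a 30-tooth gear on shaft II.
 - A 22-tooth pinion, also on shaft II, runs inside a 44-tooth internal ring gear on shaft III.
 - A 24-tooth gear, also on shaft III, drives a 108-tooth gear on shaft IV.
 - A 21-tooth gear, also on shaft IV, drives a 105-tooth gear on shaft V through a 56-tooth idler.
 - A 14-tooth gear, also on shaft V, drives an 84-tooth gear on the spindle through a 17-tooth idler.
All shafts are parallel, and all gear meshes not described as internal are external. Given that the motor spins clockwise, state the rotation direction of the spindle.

clockwise

the motor → shaft II: external mesh, 1 reversal → CCW.
shaft II → shaft III: internal mesh, same direction → CCW.
shaft III → shaft IV: external mesh, 1 reversal → CW.
shaft IV → shaft V: driver → idler → driven is 2 external meshes, 2 reversals → CW.
shaft V → the spindle: driver → idler → driven is 2 external meshes, 2 reversals → CW.
6 reversals in total — an even number — so the spindle turns the same way as the motor.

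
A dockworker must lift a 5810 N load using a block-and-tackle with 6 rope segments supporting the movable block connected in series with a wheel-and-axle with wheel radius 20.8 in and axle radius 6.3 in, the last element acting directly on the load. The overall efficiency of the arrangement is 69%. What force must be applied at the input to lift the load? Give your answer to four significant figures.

425.1 N

Block-and-tackle MA = number of supporting rope parts = 6.
Wheel-and-axle MA = R/r = 20.8/6.3 = 3.3016.
Combined ideal MA = 6 × 3.3016 = 19.81.
Actual MA = 19.81 × 0.69 = 13.669.
Effort = load / actual MA = 5810 / 13.669 = 425.06 N.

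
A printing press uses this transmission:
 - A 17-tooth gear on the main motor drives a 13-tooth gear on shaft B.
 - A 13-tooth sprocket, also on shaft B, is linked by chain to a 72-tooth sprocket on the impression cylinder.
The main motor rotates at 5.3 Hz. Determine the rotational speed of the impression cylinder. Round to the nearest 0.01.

the main motor → shaft B (gear mesh, 13/17): 5.3 ÷ 0.76471 = 6.9308 Hz
shaft B → the impression cylinder (chain, 72/13): 6.9308 ÷ 5.5385 = 1.2514 Hz

1.25 Hz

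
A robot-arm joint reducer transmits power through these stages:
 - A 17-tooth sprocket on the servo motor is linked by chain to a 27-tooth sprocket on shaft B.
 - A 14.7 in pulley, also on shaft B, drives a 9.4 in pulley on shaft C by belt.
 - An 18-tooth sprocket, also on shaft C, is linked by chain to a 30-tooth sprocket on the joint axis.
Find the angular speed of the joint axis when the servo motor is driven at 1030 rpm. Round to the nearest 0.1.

the servo motor → shaft B (chain, 27/17): 1030 ÷ 1.5882 = 648.52 rpm
shaft B → shaft C (belt, 9.4/14.7): 648.52 ÷ 0.63946 = 1014.2 rpm
shaft C → the joint axis (chain, 30/18): 1014.2 ÷ 1.6667 = 608.5 rpm

608.5 rpm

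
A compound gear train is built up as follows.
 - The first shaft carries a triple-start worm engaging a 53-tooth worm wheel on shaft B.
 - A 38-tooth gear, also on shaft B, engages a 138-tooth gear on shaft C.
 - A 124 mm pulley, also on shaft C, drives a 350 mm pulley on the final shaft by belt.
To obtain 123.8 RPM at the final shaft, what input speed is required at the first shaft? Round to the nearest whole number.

22419 RPM

Overall ratio R = 17.667 × 3.6316 × 2.8226 = 181.09.
Required input speed = output speed × R = 123.8 × 181.09 = 22419 RPM.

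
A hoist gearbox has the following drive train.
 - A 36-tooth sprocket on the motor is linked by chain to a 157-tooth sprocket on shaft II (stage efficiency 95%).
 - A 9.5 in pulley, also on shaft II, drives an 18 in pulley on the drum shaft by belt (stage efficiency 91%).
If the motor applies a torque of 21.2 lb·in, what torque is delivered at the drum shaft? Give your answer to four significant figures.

151.4 lb·in

After the chain (157/36): 21.2 × 4.3611 × 0.95 = 87.833 lb·in
After the belt (18/9.5): 87.833 × 1.8947 × 0.91 = 151.44 lb·in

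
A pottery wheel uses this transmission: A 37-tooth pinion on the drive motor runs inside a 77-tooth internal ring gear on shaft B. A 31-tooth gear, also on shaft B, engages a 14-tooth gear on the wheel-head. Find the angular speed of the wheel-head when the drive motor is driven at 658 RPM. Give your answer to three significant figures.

the drive motor → shaft B (internal gear, 77/37): 658 ÷ 2.0811 = 316.18 RPM
shaft B → the wheel-head (gear mesh, 14/31): 316.18 ÷ 0.45161 = 700.12 RPM

700 RPM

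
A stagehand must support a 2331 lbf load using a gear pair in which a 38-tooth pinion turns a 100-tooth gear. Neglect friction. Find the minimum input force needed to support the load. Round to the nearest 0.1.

885.8 lbf

Gear pair MA = 100/38 = 2.6316.
Effort = load / MA = 2331 / 2.6316 = 885.78 lbf.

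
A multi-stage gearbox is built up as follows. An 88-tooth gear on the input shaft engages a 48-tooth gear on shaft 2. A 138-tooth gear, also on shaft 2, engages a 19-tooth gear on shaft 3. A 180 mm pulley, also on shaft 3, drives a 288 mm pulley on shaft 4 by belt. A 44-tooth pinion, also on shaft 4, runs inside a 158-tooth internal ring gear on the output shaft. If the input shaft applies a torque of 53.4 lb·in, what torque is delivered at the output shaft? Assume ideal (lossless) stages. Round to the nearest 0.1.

23.0 lb·in

After the gear mesh (48/88): 53.4 × 0.54545 = 29.127 lb·in
After the gear mesh (19/138): 29.127 × 0.13768 = 4.0103 lb·in
After the belt (288/180): 4.0103 × 1.6 = 6.4164 lb·in
After the internal gear (158/44): 6.4164 × 3.5909 = 23.041 lb·in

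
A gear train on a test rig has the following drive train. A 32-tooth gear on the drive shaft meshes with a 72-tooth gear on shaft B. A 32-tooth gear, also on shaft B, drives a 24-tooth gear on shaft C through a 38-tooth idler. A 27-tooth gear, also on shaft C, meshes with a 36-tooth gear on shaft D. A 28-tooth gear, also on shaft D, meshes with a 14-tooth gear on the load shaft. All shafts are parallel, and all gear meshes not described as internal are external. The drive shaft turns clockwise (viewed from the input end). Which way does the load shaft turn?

the drive shaft → shaft B: external mesh, 1 reversal → CCW.
shaft B → shaft C: driver → idler → driven is 2 external meshes, 2 reversals → CCW.
shaft C → shaft D: external mesh, 1 reversal → CW.
shaft D → the load shaft: external mesh, 1 reversal → CCW.
5 reversals in total — an odd number — so the load shaft turns opposite to the drive shaft.

counterclockwise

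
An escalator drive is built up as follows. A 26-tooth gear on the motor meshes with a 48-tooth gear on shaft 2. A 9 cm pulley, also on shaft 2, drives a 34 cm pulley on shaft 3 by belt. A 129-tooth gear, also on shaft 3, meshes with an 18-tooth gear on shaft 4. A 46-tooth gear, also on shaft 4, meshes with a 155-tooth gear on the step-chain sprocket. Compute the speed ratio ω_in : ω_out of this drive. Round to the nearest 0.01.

3.28

Each stage contributes driven/driver: gear mesh 48/26 = 1.8462, belt 34/9 = 3.7778, gear mesh 18/129 = 0.13953, gear mesh 155/46 = 3.3696.
Overall: 1.8462 × 3.7778 × 0.13953 × 3.3696 = 3.2791.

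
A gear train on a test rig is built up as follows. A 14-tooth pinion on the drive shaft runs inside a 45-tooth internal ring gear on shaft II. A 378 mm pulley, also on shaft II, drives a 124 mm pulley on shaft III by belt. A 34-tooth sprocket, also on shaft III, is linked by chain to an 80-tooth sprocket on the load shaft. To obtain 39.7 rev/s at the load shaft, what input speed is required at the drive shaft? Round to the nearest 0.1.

Overall ratio R = 3.2143 × 0.32804 × 2.3529 = 2.481.
Required input speed = output speed × R = 39.7 × 2.481 = 98.495 rev/s.

98.5 rev/s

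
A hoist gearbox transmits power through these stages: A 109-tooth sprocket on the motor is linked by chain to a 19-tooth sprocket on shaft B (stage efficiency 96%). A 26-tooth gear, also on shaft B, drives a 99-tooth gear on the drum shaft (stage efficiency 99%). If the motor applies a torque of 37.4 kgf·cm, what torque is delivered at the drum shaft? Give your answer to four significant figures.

chain 19/109 = 0.17431 → τ = 37.4·0.17431·0.96 = 6.2585 kgf·cm
gear mesh 99/26 = 3.8077 → τ = 6.2585·3.8077·0.99 = 23.592 kgf·cm

23.59 kgf·cm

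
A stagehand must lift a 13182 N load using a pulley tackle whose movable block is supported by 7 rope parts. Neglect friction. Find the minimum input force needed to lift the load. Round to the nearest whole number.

Block-and-tackle MA = number of supporting rope parts = 7.
Effort = load / MA = 13182 / 7 = 1883.1 N.

1883 N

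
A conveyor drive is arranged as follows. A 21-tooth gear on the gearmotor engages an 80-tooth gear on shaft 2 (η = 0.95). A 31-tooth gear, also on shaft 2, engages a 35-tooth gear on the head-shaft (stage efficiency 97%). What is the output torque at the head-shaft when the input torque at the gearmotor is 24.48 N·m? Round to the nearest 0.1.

After the gear mesh (80/21): 24.48 × 3.8095 × 0.95 = 88.594 N·m
After the gear mesh (35/31): 88.594 × 1.129 × 0.97 = 97.025 N·m

97.0 N·m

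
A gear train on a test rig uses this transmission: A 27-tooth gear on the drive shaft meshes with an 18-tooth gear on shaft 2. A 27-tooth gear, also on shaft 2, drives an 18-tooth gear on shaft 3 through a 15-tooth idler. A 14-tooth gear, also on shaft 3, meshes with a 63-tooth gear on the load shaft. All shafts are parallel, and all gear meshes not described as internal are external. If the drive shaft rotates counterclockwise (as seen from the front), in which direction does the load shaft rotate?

counterclockwise

the drive shaft → shaft 2: external mesh, 1 reversal → CW.
shaft 2 → shaft 3: driver → idler → driven is 2 external meshes, 2 reversals → CW.
shaft 3 → the load shaft: external mesh, 1 reversal → CCW.
4 reversals in total — an even number — so the load shaft turns the same way as the drive shaft.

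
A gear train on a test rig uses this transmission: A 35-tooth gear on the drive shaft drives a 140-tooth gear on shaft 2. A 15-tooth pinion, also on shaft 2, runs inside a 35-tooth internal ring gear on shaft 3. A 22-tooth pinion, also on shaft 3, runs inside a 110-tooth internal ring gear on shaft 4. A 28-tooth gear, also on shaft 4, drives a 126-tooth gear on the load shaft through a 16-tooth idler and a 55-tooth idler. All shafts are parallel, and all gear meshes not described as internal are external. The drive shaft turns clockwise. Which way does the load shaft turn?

the drive shaft → shaft 2: external mesh, 1 reversal → CCW.
shaft 2 → shaft 3: internal mesh, same direction → CCW.
shaft 3 → shaft 4: internal mesh, same direction → CCW.
shaft 4 → the load shaft: driver → idler → idler → driven is 3 external meshes, 3 reversals → CW.
4 reversals in total — an even number — so the load shaft turns the same way as the drive shaft.

clockwise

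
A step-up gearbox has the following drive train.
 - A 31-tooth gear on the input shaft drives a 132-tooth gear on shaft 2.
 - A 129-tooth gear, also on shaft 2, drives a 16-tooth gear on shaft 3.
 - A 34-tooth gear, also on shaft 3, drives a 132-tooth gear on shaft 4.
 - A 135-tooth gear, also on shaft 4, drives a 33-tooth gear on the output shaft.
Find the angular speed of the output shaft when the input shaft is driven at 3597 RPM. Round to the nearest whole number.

7177 RPM

the input shaft → shaft 2 (gear mesh, 132/31): 3597 ÷ 4.2581 = 844.75 RPM
shaft 2 → shaft 3 (gear mesh, 16/129): 844.75 ÷ 0.12403 = 6810.8 RPM
shaft 3 → shaft 4 (gear mesh, 132/34): 6810.8 ÷ 3.8824 = 1754.3 RPM
shaft 4 → the output shaft (gear mesh, 33/135): 1754.3 ÷ 0.24444 = 7176.7 RPM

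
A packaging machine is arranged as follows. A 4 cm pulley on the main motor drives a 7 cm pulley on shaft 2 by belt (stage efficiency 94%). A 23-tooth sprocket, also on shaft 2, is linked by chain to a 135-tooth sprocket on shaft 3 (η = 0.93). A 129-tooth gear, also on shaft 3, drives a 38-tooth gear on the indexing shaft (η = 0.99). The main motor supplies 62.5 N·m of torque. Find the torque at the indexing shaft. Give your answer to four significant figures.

163.7 N·m

Belt: ratio = 7/4 = 1.75; torque at shaft 2 = 62.5 × 1.75 × 0.94 = 102.81 N·m.
Chain: ratio = 135/23 = 5.8696; torque at shaft 3 = 102.81 × 5.8696 × 0.93 = 561.22 N·m.
Gear mesh: ratio = 38/129 = 0.29457; torque at the indexing shaft = 561.22 × 0.29457 × 0.99 = 163.67 N·m.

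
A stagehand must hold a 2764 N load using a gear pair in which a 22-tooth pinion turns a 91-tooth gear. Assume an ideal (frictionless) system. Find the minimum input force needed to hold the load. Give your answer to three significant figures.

668 N

Gear pair MA = 91/22 = 4.1364.
Effort = load / MA = 2764 / 4.1364 = 668.22 N.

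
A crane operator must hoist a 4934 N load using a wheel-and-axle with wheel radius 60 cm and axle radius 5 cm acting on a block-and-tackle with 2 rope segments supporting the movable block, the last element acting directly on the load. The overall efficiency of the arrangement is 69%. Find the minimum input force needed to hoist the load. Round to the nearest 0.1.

297.9 N

Wheel-and-axle MA = R/r = 60/5 = 12.
Block-and-tackle MA = number of supporting rope parts = 2.
Combined ideal MA = 12 × 2 = 24.
Actual MA = 24 × 0.69 = 16.56.
Effort = load / actual MA = 4934 / 16.56 = 297.95 N.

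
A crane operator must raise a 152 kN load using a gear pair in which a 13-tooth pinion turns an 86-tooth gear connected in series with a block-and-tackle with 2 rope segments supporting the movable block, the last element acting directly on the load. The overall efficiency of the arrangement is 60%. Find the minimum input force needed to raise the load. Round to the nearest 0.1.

Gear pair MA = 86/13 = 6.6154.
Block-and-tackle MA = number of supporting rope parts = 2.
Combined ideal MA = 6.6154 × 2 = 13.231.
Actual MA = 13.231 × 0.60 = 7.9385.
Effort = load / actual MA = 152 / 7.9385 = 19.147 kN.

19.1 kN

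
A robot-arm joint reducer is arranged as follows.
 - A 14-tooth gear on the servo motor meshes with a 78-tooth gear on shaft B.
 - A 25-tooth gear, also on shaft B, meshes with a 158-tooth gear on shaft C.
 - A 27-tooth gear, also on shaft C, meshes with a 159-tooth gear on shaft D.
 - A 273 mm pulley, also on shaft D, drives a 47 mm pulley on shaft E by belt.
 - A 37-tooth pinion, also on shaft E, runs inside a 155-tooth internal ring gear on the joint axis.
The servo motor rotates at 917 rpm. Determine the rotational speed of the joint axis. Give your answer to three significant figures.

Gear mesh: ratio = 78/14 = 5.5714, so shaft B turns at 917 / 5.5714 = 164.59 rpm.
Gear mesh: ratio = 158/25 = 6.32, so shaft C turns at 164.59 / 6.32 = 26.043 rpm.
Gear mesh: ratio = 159/27 = 5.8889, so shaft D turns at 26.043 / 5.8889 = 4.4223 rpm.
Belt: ratio = 47/273 = 0.17216, so shaft E turns at 4.4223 / 0.17216 = 25.687 rpm.
Internal gear: ratio = 155/37 = 4.1892, so the joint axis turns at 25.687 / 4.1892 = 6.1318 rpm.

6.13 rpm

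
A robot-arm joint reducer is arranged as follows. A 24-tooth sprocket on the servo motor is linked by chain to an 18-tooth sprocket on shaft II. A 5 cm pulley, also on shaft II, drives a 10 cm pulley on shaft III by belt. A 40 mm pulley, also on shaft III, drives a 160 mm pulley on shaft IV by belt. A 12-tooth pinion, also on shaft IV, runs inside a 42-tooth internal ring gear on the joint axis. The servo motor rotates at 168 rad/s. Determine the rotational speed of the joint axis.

8 rad/s

the servo motor → shaft II (chain, 18/24): 168 ÷ 0.75 = 224 rad/s
shaft II → shaft III (belt, 10/5): 224 ÷ 2 = 112 rad/s
shaft III → shaft IV (belt, 160/40): 112 ÷ 4 = 28 rad/s
shaft IV → the joint axis (internal gear, 42/12): 28 ÷ 3.5 = 8 rad/s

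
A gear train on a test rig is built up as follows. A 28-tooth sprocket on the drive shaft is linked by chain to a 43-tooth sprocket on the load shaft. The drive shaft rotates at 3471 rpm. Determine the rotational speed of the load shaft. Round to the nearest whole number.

chain 43/28 = 1.5357 → 3471/1.5357 = 2260.2 rpm

2260 rpm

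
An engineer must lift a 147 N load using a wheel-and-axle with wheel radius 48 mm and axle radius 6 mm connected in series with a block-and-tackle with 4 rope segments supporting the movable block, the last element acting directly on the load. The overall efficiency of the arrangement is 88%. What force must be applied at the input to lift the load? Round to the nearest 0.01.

Wheel-and-axle MA = R/r = 48/6 = 8.
Block-and-tackle MA = number of supporting rope parts = 4.
Combined ideal MA = 8 × 4 = 32.
Actual MA = 32 × 0.88 = 28.16.
Effort = load / actual MA = 147 / 28.16 = 5.2202 N.

5.22 N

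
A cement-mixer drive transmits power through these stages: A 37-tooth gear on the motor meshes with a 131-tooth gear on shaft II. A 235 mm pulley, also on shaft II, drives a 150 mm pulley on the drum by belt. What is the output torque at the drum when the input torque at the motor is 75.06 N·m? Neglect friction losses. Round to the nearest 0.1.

After the gear mesh (131/37): 75.06 × 3.5405 = 265.75 N·m
After the belt (150/235): 265.75 × 0.6383 = 169.63 N·m

169.6 N·m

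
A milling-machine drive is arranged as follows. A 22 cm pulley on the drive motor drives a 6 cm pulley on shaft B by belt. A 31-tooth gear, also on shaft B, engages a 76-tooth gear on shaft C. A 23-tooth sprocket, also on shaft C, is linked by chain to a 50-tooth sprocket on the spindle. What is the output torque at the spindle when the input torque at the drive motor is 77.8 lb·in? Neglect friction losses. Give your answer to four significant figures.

113.1 lb·in

Belt: ratio = 6/22 = 0.27273; torque at shaft B = 77.8 × 0.27273 = 21.218 lb·in.
Gear mesh: ratio = 76/31 = 2.4516; torque at shaft C = 21.218 × 2.4516 = 52.019 lb·in.
Chain: ratio = 50/23 = 2.1739; torque at the spindle = 52.019 × 2.1739 = 113.08 lb·in.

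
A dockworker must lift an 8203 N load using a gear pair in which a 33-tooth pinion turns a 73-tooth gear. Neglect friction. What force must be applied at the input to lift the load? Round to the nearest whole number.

3708 N

Gear pair MA = 73/33 = 2.2121.
Effort = load / MA = 8203 / 2.2121 = 3708.2 N.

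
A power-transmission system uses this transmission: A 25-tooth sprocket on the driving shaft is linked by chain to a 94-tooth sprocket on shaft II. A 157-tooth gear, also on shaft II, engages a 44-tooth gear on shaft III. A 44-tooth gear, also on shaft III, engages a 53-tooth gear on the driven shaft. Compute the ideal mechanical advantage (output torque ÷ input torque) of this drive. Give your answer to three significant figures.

Each stage contributes driven/driver: chain 94/25 = 3.76, gear mesh 44/157 = 0.28025, gear mesh 53/44 = 1.2045.
Overall: 3.76 × 0.28025 × 1.2045 = 1.2693.

1.27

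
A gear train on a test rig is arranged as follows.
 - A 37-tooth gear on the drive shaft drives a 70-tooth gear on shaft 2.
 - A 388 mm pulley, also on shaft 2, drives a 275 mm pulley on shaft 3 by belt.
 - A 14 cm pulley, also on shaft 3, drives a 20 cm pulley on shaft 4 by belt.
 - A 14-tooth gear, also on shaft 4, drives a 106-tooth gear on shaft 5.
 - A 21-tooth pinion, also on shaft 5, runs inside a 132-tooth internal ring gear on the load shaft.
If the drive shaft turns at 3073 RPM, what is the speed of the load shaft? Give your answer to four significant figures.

33.71 RPM

gear mesh 70/37 = 1.8919 → 3073/1.8919 = 1624.3 RPM
belt 275/388 = 0.70876 → 1624.3/0.70876 = 2291.7 RPM
belt 20/14 = 1.4286 → 2291.7/1.4286 = 1604.2 RPM
gear mesh 106/14 = 7.5714 → 1604.2/7.5714 = 211.88 RPM
internal gear 132/21 = 6.2857 → 211.88/6.2857 = 33.708 RPM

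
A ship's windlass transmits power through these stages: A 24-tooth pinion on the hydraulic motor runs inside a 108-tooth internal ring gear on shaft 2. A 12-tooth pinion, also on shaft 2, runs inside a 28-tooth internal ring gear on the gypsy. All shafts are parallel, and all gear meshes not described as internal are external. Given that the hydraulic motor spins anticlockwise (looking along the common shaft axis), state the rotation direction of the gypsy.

anticlockwise

the hydraulic motor → shaft 2: internal mesh, same direction → CCW.
shaft 2 → the gypsy: internal mesh, same direction → CCW.
0 reversals in total — an even number — so the gypsy turns the same way as the hydraulic motor.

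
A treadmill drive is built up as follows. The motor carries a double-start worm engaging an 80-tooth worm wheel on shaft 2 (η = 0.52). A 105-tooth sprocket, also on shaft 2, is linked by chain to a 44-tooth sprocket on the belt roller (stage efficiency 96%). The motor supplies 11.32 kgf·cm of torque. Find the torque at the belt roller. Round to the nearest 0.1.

94.7 kgf·cm

worm 80/2 = 40 → τ = 11.32·40·0.52 = 235.46 kgf·cm
chain 44/105 = 0.41905 → τ = 235.46·0.41905·0.96 = 94.721 kgf·cm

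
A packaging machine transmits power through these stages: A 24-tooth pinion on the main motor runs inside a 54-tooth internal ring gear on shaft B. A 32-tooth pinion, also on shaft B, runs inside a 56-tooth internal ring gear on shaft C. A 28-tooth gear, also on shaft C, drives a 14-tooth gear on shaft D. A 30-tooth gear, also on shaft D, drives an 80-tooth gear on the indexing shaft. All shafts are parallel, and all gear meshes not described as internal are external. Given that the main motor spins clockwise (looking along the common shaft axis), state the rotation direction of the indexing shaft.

the main motor → shaft B: internal mesh, same direction → CW.
shaft B → shaft C: internal mesh, same direction → CW.
shaft C → shaft D: external mesh, 1 reversal → CCW.
shaft D → the indexing shaft: external mesh, 1 reversal → CW.
2 reversals in total — an even number — so the indexing shaft turns the same way as the main motor.

clockwise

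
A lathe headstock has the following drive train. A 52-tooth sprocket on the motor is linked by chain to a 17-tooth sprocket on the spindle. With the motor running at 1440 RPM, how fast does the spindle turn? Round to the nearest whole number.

Chain: ratio = 17/52 = 0.32692, so the spindle turns at 1440 / 0.32692 = 4404.7 RPM.

4405 RPM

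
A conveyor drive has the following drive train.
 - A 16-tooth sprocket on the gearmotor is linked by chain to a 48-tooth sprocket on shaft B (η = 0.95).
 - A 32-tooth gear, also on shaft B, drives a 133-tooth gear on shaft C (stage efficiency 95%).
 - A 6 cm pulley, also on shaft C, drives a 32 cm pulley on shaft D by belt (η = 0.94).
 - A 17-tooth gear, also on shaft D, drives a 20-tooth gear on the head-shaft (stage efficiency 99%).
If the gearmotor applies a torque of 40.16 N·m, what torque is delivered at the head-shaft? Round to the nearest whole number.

Chain: ratio = 48/16 = 3; torque at shaft B = 40.16 × 3 × 0.95 = 114.46 N·m.
Gear mesh: ratio = 133/32 = 4.1562; torque at shaft C = 114.46 × 4.1562 × 0.95 = 451.92 N·m.
Belt: ratio = 32/6 = 5.3333; torque at shaft D = 451.92 × 5.3333 × 0.94 = 2265.6 N·m.
Gear mesh: ratio = 20/17 = 1.1765; torque at the head-shaft = 2265.6 × 1.1765 × 0.99 = 2638.8 N·m.

2639 N·m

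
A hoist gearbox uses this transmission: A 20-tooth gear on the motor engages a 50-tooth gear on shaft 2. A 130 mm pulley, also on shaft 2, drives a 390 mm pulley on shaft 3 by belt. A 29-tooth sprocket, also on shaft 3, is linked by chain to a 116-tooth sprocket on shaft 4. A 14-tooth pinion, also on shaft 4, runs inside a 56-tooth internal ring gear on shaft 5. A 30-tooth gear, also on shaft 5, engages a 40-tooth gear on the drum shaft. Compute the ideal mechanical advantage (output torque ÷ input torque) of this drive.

160

Each stage contributes driven/driver: gear mesh 50/20 = 2.5, belt 390/130 = 3, chain 116/29 = 4, internal gear 56/14 = 4, gear mesh 40/30 = 1.3333.
Overall: 2.5 × 3 × 4 × 4 × 1.3333 = 160.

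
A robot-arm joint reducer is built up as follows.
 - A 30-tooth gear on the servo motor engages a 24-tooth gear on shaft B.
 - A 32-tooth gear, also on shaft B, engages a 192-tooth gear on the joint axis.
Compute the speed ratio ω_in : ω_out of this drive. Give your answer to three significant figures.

Each stage contributes driven/driver: gear mesh 24/30 = 0.8, gear mesh 192/32 = 6.
Overall: 0.8 × 6 = 4.8.

4.80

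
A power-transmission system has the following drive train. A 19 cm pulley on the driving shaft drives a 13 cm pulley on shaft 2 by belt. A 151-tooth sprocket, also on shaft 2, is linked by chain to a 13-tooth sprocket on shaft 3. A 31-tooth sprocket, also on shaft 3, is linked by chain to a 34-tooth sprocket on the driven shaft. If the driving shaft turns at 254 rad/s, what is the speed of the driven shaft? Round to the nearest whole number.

the driving shaft → shaft 2 (belt, 13/19): 254 ÷ 0.68421 = 371.23 rad/s
shaft 2 → shaft 3 (chain, 13/151): 371.23 ÷ 0.086093 = 4312 rad/s
shaft 3 → the driven shaft (chain, 34/31): 4312 ÷ 1.0968 = 3931.5 rad/s

3932 rad/s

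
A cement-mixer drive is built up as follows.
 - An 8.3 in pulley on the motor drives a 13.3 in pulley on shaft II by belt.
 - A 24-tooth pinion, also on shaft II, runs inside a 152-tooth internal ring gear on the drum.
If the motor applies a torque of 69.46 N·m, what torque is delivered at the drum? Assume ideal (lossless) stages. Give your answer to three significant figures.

705 N·m

Belt: ratio = 13.3/8.3 = 1.6024; torque at shaft II = 69.46 × 1.6024 = 111.3 N·m.
Internal gear: ratio = 152/24 = 6.3333; torque at the drum = 111.3 × 6.3333 = 704.92 N·m.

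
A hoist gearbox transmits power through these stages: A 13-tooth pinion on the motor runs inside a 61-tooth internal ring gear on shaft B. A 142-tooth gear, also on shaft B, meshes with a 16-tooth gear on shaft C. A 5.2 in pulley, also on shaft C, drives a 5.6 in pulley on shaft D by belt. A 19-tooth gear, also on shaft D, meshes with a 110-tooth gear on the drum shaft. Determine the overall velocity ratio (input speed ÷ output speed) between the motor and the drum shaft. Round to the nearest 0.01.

3.30

Each stage contributes driven/driver: internal gear 61/13 = 4.6923, gear mesh 16/142 = 0.11268, belt 5.6/5.2 = 1.0769, gear mesh 110/19 = 5.7895.
Overall: 4.6923 × 0.11268 × 1.0769 × 5.7895 = 3.2964.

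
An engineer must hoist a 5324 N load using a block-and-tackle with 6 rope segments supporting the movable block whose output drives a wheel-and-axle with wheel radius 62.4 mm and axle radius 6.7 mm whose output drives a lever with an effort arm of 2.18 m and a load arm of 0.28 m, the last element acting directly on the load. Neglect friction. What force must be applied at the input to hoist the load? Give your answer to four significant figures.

Block-and-tackle MA = number of supporting rope parts = 6.
Wheel-and-axle MA = R/r = 62.4/6.7 = 9.3134.
Lever MA = effort arm / load arm = 2.18/0.28 = 7.7857.
Combined ideal MA = 6 × 9.3134 × 7.7857 = 435.07.
Effort = load / MA = 5324 / 435.07 = 12.237 N.

12.24 N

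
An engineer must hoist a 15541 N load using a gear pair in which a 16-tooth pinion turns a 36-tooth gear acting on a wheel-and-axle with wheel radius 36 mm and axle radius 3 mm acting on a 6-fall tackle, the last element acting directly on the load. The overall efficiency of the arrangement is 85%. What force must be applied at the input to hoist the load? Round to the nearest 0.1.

112.9 N

Gear pair MA = 36/16 = 2.25.
Wheel-and-axle MA = R/r = 36/3 = 12.
Block-and-tackle MA = number of supporting rope parts = 6.
Combined ideal MA = 2.25 × 12 × 6 = 162.
Actual MA = 162 × 0.85 = 137.7.
Effort = load / actual MA = 15541 / 137.7 = 112.86 N.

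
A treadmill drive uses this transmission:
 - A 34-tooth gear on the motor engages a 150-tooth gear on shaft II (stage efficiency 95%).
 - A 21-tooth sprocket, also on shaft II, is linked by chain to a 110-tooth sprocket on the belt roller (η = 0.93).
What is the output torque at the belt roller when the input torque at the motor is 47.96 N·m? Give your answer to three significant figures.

979 N·m

gear mesh 150/34 = 4.4118 → τ = 47.96·4.4118·0.95 = 201.01 N·m
chain 110/21 = 5.2381 → τ = 201.01·5.2381·0.93 = 979.2 N·m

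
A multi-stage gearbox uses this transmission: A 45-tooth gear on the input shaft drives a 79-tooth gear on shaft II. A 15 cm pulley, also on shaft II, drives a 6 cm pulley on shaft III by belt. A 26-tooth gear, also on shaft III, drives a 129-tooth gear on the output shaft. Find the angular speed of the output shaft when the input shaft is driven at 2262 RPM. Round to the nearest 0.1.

649.2 RPM

Gear mesh: ratio = 79/45 = 1.7556, so shaft II turns at 2262 / 1.7556 = 1288.5 RPM.
Belt: ratio = 6/15 = 0.4, so shaft III turns at 1288.5 / 0.4 = 3221.2 RPM.
Gear mesh: ratio = 129/26 = 4.9615, so the output shaft turns at 3221.2 / 4.9615 = 649.23 RPM.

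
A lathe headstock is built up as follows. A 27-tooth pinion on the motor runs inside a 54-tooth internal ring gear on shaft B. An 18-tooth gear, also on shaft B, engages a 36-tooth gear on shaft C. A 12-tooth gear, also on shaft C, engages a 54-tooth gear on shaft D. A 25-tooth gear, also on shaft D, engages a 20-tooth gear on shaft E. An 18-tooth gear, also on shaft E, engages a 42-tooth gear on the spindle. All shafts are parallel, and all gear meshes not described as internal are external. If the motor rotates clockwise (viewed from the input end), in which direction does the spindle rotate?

clockwise

the motor → shaft B: internal mesh, same direction → CW.
shaft B → shaft C: external mesh, 1 reversal → CCW.
shaft C → shaft D: external mesh, 1 reversal → CW.
shaft D → shaft E: external mesh, 1 reversal → CCW.
shaft E → the spindle: external mesh, 1 reversal → CW.
4 reversals in total — an even number — so the spindle turns the same way as the motor.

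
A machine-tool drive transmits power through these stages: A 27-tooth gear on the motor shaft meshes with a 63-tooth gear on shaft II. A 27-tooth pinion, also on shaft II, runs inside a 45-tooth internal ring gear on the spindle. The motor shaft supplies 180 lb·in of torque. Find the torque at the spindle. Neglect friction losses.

Gear mesh: ratio = 63/27 = 2.3333; torque at shaft II = 180 × 2.3333 = 420 lb·in.
Internal gear: ratio = 45/27 = 1.6667; torque at the spindle = 420 × 1.6667 = 700 lb·in.

700 lb·in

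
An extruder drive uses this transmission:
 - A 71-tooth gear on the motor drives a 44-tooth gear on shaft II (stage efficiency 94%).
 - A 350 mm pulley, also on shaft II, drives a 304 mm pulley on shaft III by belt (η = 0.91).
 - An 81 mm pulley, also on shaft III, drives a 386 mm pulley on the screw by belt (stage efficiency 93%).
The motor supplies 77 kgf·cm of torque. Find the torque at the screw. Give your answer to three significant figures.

157 kgf·cm

Gear mesh: ratio = 44/71 = 0.61972; torque at shaft II = 77 × 0.61972 × 0.94 = 44.855 kgf·cm.
Belt: ratio = 304/350 = 0.86857; torque at shaft III = 44.855 × 0.86857 × 0.91 = 35.454 kgf·cm.
Belt: ratio = 386/81 = 4.7654; torque at the screw = 35.454 × 4.7654 × 0.93 = 157.12 kgf·cm.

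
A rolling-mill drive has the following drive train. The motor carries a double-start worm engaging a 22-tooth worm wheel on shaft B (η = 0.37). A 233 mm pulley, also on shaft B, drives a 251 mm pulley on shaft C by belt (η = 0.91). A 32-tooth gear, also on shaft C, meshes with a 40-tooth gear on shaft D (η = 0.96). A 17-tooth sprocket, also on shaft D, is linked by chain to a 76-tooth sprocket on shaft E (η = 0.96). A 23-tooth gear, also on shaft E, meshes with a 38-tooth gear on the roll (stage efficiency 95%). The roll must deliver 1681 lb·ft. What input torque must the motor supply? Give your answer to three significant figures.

Overall ratio R = 11 × 1.0773 × 1.25 × 4.4706 × 1.6522 = 109.41; overall efficiency η = 0.37 × 0.91 × 0.96 × 0.96 × 0.95 = 0.2948.
Input torque = output torque / (R × η) = 1681 / (109.41 × 0.2948) = 52.122 lb·ft.

52.1 lb·ft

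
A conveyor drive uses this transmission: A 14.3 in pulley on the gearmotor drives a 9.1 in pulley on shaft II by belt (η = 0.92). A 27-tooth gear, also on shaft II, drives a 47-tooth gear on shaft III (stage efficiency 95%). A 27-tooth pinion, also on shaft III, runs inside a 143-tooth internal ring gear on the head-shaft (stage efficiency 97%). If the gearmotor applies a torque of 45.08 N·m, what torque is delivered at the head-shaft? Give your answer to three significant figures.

Belt: ratio = 9.1/14.3 = 0.63636; torque at shaft II = 45.08 × 0.63636 × 0.92 = 26.392 N·m.
Gear mesh: ratio = 47/27 = 1.7407; torque at shaft III = 26.392 × 1.7407 × 0.95 = 43.645 N·m.
Internal gear: ratio = 143/27 = 5.2963; torque at the head-shaft = 43.645 × 5.2963 × 0.97 = 224.22 N·m.

224 N·m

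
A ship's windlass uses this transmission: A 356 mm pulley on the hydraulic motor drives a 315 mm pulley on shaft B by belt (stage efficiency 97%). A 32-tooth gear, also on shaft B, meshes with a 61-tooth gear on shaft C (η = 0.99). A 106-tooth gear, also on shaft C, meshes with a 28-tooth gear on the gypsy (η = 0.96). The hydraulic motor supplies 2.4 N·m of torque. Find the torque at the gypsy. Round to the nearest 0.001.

0.986 N·m

Belt: ratio = 315/356 = 0.88483; torque at shaft B = 2.4 × 0.88483 × 0.97 = 2.0599 N·m.
Gear mesh: ratio = 61/32 = 1.9062; torque at shaft C = 2.0599 × 1.9062 × 0.99 = 3.8874 N·m.
Gear mesh: ratio = 28/106 = 0.26415; torque at the gypsy = 3.8874 × 0.26415 × 0.96 = 0.98578 N·m.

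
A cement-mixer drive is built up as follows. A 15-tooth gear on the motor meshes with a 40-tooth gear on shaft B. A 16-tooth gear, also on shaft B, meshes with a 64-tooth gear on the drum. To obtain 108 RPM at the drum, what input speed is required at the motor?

Overall ratio R = 2.6667 × 4 = 10.667.
Required input speed = output speed × R = 108 × 10.667 = 1152 RPM.

1152 RPM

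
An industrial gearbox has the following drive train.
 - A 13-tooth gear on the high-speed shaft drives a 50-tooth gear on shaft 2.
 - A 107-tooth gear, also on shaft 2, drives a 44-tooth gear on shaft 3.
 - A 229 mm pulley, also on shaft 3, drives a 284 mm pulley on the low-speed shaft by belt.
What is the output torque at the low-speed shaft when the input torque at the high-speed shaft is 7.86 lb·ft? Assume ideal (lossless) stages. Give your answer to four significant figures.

Gear mesh: ratio = 50/13 = 3.8462; torque at shaft 2 = 7.86 × 3.8462 = 30.231 lb·ft.
Gear mesh: ratio = 44/107 = 0.41121; torque at shaft 3 = 30.231 × 0.41121 = 12.431 lb·ft.
Belt: ratio = 284/229 = 1.2402; torque at the low-speed shaft = 12.431 × 1.2402 = 15.417 lb·ft.

15.42 lb·ft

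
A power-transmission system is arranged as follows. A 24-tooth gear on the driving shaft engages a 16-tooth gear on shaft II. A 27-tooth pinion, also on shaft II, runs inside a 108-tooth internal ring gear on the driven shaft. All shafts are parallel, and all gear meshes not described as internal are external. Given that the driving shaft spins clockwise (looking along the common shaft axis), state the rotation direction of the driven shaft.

anticlockwise

the driving shaft → shaft II: external mesh, 1 reversal → CCW.
shaft II → the driven shaft: internal mesh, same direction → CCW.
1 reversal in total — an odd number — so the driven shaft turns opposite to the driving shaft.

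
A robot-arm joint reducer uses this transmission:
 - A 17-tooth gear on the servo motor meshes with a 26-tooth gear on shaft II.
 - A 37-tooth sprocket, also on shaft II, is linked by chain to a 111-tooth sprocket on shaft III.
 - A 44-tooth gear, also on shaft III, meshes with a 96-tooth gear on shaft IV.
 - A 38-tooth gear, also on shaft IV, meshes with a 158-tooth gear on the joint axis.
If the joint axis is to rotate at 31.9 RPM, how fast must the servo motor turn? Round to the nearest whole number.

Overall ratio R = 1.5294 × 3 × 2.1818 × 4.1579 = 41.623.
Required input speed = output speed × R = 31.9 × 41.623 = 1327.8 RPM.

1328 RPM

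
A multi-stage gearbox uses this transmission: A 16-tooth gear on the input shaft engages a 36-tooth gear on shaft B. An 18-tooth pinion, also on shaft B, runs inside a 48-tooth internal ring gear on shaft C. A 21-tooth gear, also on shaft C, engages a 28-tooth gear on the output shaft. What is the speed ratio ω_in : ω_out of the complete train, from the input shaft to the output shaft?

8

Each stage contributes driven/driver: gear mesh 36/16 = 2.25, internal gear 48/18 = 2.6667, gear mesh 28/21 = 1.3333.
Overall: 2.25 × 2.6667 × 1.3333 = 8.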